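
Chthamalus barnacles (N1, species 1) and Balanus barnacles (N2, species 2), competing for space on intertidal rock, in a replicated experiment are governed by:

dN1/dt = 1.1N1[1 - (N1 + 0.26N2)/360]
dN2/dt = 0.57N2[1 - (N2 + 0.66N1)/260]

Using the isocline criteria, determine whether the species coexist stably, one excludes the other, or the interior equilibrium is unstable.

stable coexistence

Compare the nullcline intercepts: K1/α12 = 360/0.26 = 1380 > K2 = 260; K2/α21 = 260/0.66 = 394 > K1 = 360.
Since both inequalities hold, each species can invade when rare, so the interior equilibrium is stable.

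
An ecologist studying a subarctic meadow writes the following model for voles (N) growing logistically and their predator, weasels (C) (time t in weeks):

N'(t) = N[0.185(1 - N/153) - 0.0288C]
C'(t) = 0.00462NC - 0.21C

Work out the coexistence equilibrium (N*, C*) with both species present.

N* ≈ 45.5, C* ≈ 4.52

From dC/dt = 0 with C > 0: 0.00462N* = 0.21, so N* = 45.5.
Substitute into dN/dt = 0: 0.185(1 - 45.5/153) = 0.0288C*.
The bracket is 0.703, giving C* = 0.13/0.0288 = 4.52.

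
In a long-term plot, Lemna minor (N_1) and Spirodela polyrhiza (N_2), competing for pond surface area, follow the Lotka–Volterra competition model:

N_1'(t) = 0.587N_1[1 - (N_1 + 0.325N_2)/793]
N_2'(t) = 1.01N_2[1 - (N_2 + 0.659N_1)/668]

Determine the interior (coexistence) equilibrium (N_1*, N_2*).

Setting both brackets to zero gives the nullclines N_1 + 0.325N_2 = 793 and 0.659N_1 + N_2 = 668.
Substituting N_2 = 668 - 0.659N_1 into the first: N_1(1 - 0.325·0.659) = 793 - 0.325·668.
So N_1* = 576/0.786 = 733, and then N_2* = 668 - 0.659·733 = 185.

N_1* ≈ 733, N_2* ≈ 185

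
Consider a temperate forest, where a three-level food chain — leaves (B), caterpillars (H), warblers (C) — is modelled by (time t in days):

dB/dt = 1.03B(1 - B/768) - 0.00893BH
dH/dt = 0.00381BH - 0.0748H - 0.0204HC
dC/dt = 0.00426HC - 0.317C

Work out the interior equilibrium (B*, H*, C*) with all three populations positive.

From dC/dt = 0: 0.00426H* = 0.317, so H* = 74.4.
From dB/dt = 0: 1.03(1 - B*/768) = 0.00893·74.4, giving B* = 768·(1 - 0.645) = 273.
From dH/dt = 0: 0.00381·273 - 0.0748 = 0.0204C*, so C* = 0.964/0.0204 = 47.2.

B* ≈ 273, H* ≈ 74.4, C* ≈ 47.2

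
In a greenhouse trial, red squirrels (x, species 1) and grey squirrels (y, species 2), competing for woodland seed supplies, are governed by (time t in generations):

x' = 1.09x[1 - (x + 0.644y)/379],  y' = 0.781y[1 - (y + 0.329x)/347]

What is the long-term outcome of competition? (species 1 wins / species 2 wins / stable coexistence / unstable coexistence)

Compare the nullcline intercepts: K1/α12 = 379/0.644 = 589 > K2 = 347; K2/α21 = 347/0.329 = 1050 > K1 = 379.
Since both inequalities hold, each species can invade when rare, so the interior equilibrium is stable.

stable coexistence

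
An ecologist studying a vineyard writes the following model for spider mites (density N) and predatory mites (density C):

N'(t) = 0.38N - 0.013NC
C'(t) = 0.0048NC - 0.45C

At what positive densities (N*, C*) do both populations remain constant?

Set dC/dt = 0 with C > 0: 0.0048N - 0.45 = 0, so N* = 0.45/0.0048 = 93.8.
Set dN/dt = 0 with N > 0: 0.38 - 0.013C = 0, so C* = 0.38/0.013 = 29.2.

N* ≈ 93.8, C* ≈ 29.2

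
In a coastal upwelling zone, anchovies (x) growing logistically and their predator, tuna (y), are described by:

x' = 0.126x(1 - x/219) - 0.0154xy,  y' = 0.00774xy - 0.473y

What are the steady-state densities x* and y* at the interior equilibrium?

x* ≈ 61.1, y* ≈ 5.9

From dy/dt = 0 with y > 0: 0.00774x* = 0.473, so x* = 61.1.
Substitute into dx/dt = 0: 0.126(1 - 61.1/219) = 0.0154y*.
The bracket is 0.721, giving y* = 0.0908/0.0154 = 5.9.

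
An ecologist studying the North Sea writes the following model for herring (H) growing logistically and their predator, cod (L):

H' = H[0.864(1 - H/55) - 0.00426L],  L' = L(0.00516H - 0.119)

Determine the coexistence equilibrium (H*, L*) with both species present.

H* ≈ 23.1, L* ≈ 118

From dL/dt = 0 with L > 0: 0.00516H* = 0.119, so H* = 23.1.
Substitute into dH/dt = 0: 0.864(1 - 23.1/55) = 0.00426L*.
The bracket is 0.581, giving L* = 0.502/0.00426 = 118.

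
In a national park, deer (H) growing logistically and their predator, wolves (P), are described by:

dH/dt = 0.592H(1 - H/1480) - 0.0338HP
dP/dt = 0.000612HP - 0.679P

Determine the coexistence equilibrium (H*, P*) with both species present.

H* ≈ 1110, P* ≈ 4.38

From dP/dt = 0 with P > 0: 0.000612H* = 0.679, so H* = 1110.
Substitute into dH/dt = 0: 0.592(1 - 1110/1480) = 0.0338P*.
The bracket is 0.25, giving P* = 0.148/0.0338 = 4.38.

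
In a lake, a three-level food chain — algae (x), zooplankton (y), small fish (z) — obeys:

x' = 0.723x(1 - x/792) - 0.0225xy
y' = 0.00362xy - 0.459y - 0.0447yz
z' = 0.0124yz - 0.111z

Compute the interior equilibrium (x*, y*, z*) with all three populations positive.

x* ≈ 571, y* ≈ 8.95, z* ≈ 36

From dz/dt = 0: 0.0124y* = 0.111, so y* = 8.95.
From dx/dt = 0: 0.723(1 - x*/792) = 0.0225·8.95, giving x* = 792·(1 - 0.279) = 571.
From dy/dt = 0: 0.00362·571 - 0.459 = 0.0447z*, so z* = 1.61/0.0447 = 36.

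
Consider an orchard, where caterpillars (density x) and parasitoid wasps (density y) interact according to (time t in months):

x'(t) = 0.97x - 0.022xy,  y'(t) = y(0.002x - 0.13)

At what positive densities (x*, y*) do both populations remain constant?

Set dy/dt = 0 with y > 0: 0.002x - 0.13 = 0, so x* = 0.13/0.002 = 65.
Set dx/dt = 0 with x > 0: 0.97 - 0.022y = 0, so y* = 0.97/0.022 = 44.1.

x* ≈ 65, y* ≈ 44.1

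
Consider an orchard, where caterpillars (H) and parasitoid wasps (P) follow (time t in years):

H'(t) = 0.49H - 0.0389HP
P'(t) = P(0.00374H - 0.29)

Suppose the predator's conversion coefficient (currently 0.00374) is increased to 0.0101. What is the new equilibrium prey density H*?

H* ≈ 28.7

At the interior fixed point, setting dP/dt = 0 with P > 0 fixes H* = (predator death rate)/(HP coefficient) — independent of the other coefficients.
With the change, H* = 0.29/0.0101 = 28.7; it falls from 77.5.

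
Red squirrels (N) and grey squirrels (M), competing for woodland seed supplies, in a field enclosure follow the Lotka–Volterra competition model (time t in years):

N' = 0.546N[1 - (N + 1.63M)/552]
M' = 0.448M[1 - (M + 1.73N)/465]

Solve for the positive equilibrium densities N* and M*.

N* ≈ 113, M* ≈ 269

Setting both brackets to zero gives the nullclines N + 1.63M = 552 and 1.73N + M = 465.
Substituting M = 465 - 1.73N into the first: N(1 - 1.63·1.73) = 552 - 1.63·465.
So N* = -206/-1.82 = 113, and then M* = 465 - 1.73·113 = 269.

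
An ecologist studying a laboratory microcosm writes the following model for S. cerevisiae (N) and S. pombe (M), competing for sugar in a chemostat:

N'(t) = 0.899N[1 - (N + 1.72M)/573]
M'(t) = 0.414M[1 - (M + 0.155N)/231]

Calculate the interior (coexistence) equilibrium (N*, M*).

N* ≈ 240, M* ≈ 194

Setting both brackets to zero gives the nullclines N + 1.72M = 573 and 0.155N + M = 231.
Substituting M = 231 - 0.155N into the first: N(1 - 1.72·0.155) = 573 - 1.72·231.
So N* = 176/0.733 = 240, and then M* = 231 - 0.155·240 = 194.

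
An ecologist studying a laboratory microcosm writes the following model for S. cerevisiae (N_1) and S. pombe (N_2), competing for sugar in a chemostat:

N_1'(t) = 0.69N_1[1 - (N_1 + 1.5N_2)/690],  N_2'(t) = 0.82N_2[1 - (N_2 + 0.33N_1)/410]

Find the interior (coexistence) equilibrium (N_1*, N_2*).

N_1* ≈ 149, N_2* ≈ 361

Setting both brackets to zero gives the nullclines N_1 + 1.5N_2 = 690 and 0.33N_1 + N_2 = 410.
Substituting N_2 = 410 - 0.33N_1 into the first: N_1(1 - 1.5·0.33) = 690 - 1.5·410.
So N_1* = 75/0.505 = 149, and then N_2* = 410 - 0.33·149 = 361.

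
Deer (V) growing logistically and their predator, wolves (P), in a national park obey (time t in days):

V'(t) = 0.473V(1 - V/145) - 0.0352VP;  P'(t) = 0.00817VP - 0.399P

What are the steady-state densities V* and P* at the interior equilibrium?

V* ≈ 48.8, P* ≈ 8.91

From dP/dt = 0 with P > 0: 0.00817V* = 0.399, so V* = 48.8.
Substitute into dV/dt = 0: 0.473(1 - 48.8/145) = 0.0352P*.
The bracket is 0.663, giving P* = 0.314/0.0352 = 8.91.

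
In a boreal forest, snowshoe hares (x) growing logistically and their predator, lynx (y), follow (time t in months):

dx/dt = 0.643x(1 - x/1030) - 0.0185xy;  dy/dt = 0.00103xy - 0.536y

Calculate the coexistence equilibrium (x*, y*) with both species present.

x* ≈ 520, y* ≈ 17.2

From dy/dt = 0 with y > 0: 0.00103x* = 0.536, so x* = 520.
Substitute into dx/dt = 0: 0.643(1 - 520/1030) = 0.0185y*.
The bracket is 0.495, giving y* = 0.318/0.0185 = 17.2.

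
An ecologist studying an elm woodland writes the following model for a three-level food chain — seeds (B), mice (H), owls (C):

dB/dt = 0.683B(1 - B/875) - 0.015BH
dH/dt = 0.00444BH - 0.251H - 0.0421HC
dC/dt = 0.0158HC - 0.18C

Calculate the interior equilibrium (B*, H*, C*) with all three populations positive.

From dC/dt = 0: 0.0158H* = 0.18, so H* = 11.4.
From dB/dt = 0: 0.683(1 - B*/875) = 0.015·11.4, giving B* = 875·(1 - 0.25) = 656.
From dH/dt = 0: 0.00444·656 - 0.251 = 0.0421C*, so C* = 2.66/0.0421 = 63.2.

B* ≈ 656, H* ≈ 11.4, C* ≈ 63.2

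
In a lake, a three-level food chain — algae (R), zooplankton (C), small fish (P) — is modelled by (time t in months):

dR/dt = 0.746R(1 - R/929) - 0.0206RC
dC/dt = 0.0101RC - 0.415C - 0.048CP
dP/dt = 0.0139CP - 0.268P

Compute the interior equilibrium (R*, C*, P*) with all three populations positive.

R* ≈ 434, C* ≈ 19.3, P* ≈ 82.8

From dP/dt = 0: 0.0139C* = 0.268, so C* = 19.3.
From dR/dt = 0: 0.746(1 - R*/929) = 0.0206·19.3, giving R* = 929·(1 - 0.532) = 434.
From dC/dt = 0: 0.0101·434 - 0.415 = 0.048P*, so P* = 3.97/0.048 = 82.8.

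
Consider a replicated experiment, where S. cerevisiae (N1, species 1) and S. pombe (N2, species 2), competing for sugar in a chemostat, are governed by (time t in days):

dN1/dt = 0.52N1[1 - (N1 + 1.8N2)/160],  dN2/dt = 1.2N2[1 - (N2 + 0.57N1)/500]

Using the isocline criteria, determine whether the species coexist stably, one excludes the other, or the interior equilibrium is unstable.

Compare the nullcline intercepts: K1/α12 = 160/1.8 = 88.9 < K2 = 500; K2/α21 = 500/0.57 = 877 > K1 = 160.
Since the inequalities point opposite ways, species 2 can invade but species 1 cannot.

species 2 excludes species 1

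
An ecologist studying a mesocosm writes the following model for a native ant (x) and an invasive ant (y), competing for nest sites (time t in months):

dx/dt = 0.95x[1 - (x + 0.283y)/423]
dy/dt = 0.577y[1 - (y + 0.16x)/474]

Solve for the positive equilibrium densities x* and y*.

Setting both brackets to zero gives the nullclines x + 0.283y = 423 and 0.16x + y = 474.
Substituting y = 474 - 0.16x into the first: x(1 - 0.283·0.16) = 423 - 0.283·474.
So x* = 289/0.955 = 303, and then y* = 474 - 0.16·303 = 426.

x* ≈ 303, y* ≈ 426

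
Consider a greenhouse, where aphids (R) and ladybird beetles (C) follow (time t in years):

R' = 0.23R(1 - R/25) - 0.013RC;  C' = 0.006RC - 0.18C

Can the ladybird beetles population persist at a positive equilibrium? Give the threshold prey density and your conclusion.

Threshold R = 30; K < 30, so no, the predator goes extinct.

The predator equation gives dC/dt > 0 only when R > 0.18/0.006 = 30.
Without the predator, R → K = 25. Since 25 < 30, the predator cannot invade.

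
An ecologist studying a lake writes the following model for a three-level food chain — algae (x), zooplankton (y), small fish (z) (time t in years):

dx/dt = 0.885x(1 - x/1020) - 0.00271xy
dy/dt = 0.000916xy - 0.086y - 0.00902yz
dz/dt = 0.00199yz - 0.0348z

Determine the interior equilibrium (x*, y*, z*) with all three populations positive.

From dz/dt = 0: 0.00199y* = 0.0348, so y* = 17.5.
From dx/dt = 0: 0.885(1 - x*/1020) = 0.00271·17.5, giving x* = 1020·(1 - 0.0535) = 965.
From dy/dt = 0: 0.000916·965 - 0.086 = 0.00902z*, so z* = 0.798/0.00902 = 88.5.

x* ≈ 965, y* ≈ 17.5, z* ≈ 88.5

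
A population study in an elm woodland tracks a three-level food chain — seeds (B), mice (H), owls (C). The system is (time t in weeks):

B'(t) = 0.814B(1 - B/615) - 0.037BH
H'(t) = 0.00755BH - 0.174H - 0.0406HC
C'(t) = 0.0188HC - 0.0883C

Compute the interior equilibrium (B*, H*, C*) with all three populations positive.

From dC/dt = 0: 0.0188H* = 0.0883, so H* = 4.7.
From dB/dt = 0: 0.814(1 - B*/615) = 0.037·4.7, giving B* = 615·(1 - 0.213) = 484.
From dH/dt = 0: 0.00755·484 - 0.174 = 0.0406C*, so C* = 3.48/0.0406 = 85.7.

B* ≈ 484, H* ≈ 4.7, C* ≈ 85.7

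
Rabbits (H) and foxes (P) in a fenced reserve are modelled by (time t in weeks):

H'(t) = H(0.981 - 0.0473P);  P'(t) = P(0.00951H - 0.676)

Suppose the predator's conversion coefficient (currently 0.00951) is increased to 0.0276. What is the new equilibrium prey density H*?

H* ≈ 24.5

At the interior fixed point, setting dP/dt = 0 with P > 0 fixes H* = (predator death rate)/(HP coefficient) — independent of the other coefficients.
With the change, H* = 0.676/0.0276 = 24.5; it falls from 71.1.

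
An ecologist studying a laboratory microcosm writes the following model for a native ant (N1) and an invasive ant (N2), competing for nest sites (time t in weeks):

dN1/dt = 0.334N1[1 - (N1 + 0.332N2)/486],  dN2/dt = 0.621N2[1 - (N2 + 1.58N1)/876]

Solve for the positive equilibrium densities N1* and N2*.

N1* ≈ 410, N2* ≈ 227

Setting both brackets to zero gives the nullclines N1 + 0.332N2 = 486 and 1.58N1 + N2 = 876.
Substituting N2 = 876 - 1.58N1 into the first: N1(1 - 0.332·1.58) = 486 - 0.332·876.
So N1* = 195/0.475 = 410, and then N2* = 876 - 1.58·410 = 227.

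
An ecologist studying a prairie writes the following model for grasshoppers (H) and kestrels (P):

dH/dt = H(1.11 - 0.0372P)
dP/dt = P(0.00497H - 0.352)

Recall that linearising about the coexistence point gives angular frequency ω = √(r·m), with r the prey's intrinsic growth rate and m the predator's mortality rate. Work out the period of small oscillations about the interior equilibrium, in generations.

Here r = 1.11 and m = 0.352, so r·m = 0.391.
ω = √0.391 = 0.625 per generation, hence T = 2π/ω ≈ 10.1 generations.

T ≈ 10.1 generations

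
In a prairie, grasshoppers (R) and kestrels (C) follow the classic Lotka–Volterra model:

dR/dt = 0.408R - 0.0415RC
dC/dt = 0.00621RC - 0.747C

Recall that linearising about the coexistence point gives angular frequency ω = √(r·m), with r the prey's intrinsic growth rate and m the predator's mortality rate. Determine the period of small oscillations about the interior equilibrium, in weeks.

Here r = 0.408 and m = 0.747, so r·m = 0.305.
ω = √0.305 = 0.552 per week, hence T = 2π/ω ≈ 11.4 weeks.

T ≈ 11.4 weeks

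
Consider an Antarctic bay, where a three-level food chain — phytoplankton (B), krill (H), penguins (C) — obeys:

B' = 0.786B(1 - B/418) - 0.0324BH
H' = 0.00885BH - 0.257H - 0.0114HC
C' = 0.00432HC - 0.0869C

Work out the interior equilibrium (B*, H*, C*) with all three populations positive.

B* ≈ 71.4, H* ≈ 20.1, C* ≈ 32.9

From dC/dt = 0: 0.00432H* = 0.0869, so H* = 20.1.
From dB/dt = 0: 0.786(1 - B*/418) = 0.0324·20.1, giving B* = 418·(1 - 0.829) = 71.4.
From dH/dt = 0: 0.00885·71.4 - 0.257 = 0.0114C*, so C* = 0.375/0.0114 = 32.9.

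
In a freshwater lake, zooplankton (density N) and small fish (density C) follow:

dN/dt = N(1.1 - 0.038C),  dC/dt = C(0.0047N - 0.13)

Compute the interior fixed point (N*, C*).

Set dC/dt = 0 with C > 0: 0.0047N - 0.13 = 0, so N* = 0.13/0.0047 = 27.7.
Set dN/dt = 0 with N > 0: 1.1 - 0.038C = 0, so C* = 1.1/0.038 = 28.9.

N* ≈ 27.7, C* ≈ 28.9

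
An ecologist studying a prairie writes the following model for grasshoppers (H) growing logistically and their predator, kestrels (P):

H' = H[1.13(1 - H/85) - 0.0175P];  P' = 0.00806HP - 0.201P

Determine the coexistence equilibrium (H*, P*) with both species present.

H* ≈ 24.9, P* ≈ 45.6

From dP/dt = 0 with P > 0: 0.00806H* = 0.201, so H* = 24.9.
Substitute into dH/dt = 0: 1.13(1 - 24.9/85) = 0.0175P*.
The bracket is 0.707, giving P* = 0.798/0.0175 = 45.6.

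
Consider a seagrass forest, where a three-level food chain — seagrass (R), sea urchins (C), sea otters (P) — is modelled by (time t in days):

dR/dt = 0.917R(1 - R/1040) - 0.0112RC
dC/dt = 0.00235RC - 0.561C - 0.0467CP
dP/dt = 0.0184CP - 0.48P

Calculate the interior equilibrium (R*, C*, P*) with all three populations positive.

From dP/dt = 0: 0.0184C* = 0.48, so C* = 26.1.
From dR/dt = 0: 0.917(1 - R*/1040) = 0.0112·26.1, giving R* = 1040·(1 - 0.319) = 709.
From dC/dt = 0: 0.00235·709 - 0.561 = 0.0467P*, so P* = 1.1/0.0467 = 23.6.

R* ≈ 709, C* ≈ 26.1, P* ≈ 23.6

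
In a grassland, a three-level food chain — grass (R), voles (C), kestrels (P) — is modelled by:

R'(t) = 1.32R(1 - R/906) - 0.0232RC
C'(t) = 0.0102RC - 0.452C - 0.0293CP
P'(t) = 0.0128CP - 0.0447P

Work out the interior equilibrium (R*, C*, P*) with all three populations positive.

From dP/dt = 0: 0.0128C* = 0.0447, so C* = 3.49.
From dR/dt = 0: 1.32(1 - R*/906) = 0.0232·3.49, giving R* = 906·(1 - 0.0614) = 850.
From dC/dt = 0: 0.0102·850 - 0.452 = 0.0293P*, so P* = 8.22/0.0293 = 281.

R* ≈ 850, C* ≈ 3.49, P* ≈ 281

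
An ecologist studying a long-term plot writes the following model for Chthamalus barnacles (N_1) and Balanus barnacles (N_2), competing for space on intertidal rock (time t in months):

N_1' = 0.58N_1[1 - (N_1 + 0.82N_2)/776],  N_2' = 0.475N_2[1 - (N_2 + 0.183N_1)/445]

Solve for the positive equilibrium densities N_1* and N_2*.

Setting both brackets to zero gives the nullclines N_1 + 0.82N_2 = 776 and 0.183N_1 + N_2 = 445.
Substituting N_2 = 445 - 0.183N_1 into the first: N_1(1 - 0.82·0.183) = 776 - 0.82·445.
So N_1* = 411/0.85 = 484, and then N_2* = 445 - 0.183·484 = 356.

N_1* ≈ 484, N_2* ≈ 356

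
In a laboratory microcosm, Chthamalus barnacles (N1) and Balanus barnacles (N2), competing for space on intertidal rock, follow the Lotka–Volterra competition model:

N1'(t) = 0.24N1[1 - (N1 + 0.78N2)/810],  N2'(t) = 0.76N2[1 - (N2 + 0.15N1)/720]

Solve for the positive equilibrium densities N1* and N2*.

N1* ≈ 281, N2* ≈ 678

Setting both brackets to zero gives the nullclines N1 + 0.78N2 = 810 and 0.15N1 + N2 = 720.
Substituting N2 = 720 - 0.15N1 into the first: N1(1 - 0.78·0.15) = 810 - 0.78·720.
So N1* = 248/0.883 = 281, and then N2* = 720 - 0.15·281 = 678.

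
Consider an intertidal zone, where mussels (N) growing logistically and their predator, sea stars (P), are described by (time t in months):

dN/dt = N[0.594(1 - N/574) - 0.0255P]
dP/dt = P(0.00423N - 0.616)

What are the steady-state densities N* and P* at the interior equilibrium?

From dP/dt = 0 with P > 0: 0.00423N* = 0.616, so N* = 146.
Substitute into dN/dt = 0: 0.594(1 - 146/574) = 0.0255P*.
The bracket is 0.746, giving P* = 0.443/0.0255 = 17.4.

N* ≈ 146, P* ≈ 17.4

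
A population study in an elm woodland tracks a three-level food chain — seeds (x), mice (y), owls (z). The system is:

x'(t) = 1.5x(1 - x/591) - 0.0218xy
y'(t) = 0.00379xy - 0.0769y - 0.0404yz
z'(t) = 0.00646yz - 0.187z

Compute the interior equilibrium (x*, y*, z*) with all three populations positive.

x* ≈ 342, y* ≈ 28.9, z* ≈ 30.2

From dz/dt = 0: 0.00646y* = 0.187, so y* = 28.9.
From dx/dt = 0: 1.5(1 - x*/591) = 0.0218·28.9, giving x* = 591·(1 - 0.421) = 342.
From dy/dt = 0: 0.00379·342 - 0.0769 = 0.0404z*, so z* = 1.22/0.0404 = 30.2.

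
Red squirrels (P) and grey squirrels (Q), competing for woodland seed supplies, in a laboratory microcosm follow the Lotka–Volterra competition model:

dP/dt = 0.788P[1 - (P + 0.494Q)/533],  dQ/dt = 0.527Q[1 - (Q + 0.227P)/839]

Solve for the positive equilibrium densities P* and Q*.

P* ≈ 134, Q* ≈ 809

Setting both brackets to zero gives the nullclines P + 0.494Q = 533 and 0.227P + Q = 839.
Substituting Q = 839 - 0.227P into the first: P(1 - 0.494·0.227) = 533 - 0.494·839.
So P* = 119/0.888 = 134, and then Q* = 839 - 0.227·134 = 809.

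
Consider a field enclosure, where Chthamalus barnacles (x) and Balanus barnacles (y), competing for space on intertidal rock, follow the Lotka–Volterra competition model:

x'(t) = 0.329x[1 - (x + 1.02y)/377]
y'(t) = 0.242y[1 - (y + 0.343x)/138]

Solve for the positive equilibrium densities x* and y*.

Setting both brackets to zero gives the nullclines x + 1.02y = 377 and 0.343x + y = 138.
Substituting y = 138 - 0.343x into the first: x(1 - 1.02·0.343) = 377 - 1.02·138.
So x* = 236/0.65 = 363, and then y* = 138 - 0.343·363 = 13.4.

x* ≈ 363, y* ≈ 13.4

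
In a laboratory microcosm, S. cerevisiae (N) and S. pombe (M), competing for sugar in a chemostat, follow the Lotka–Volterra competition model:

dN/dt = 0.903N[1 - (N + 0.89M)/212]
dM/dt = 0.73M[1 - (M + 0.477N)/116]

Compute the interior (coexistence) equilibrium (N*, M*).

N* ≈ 189, M* ≈ 25.9

Setting both brackets to zero gives the nullclines N + 0.89M = 212 and 0.477N + M = 116.
Substituting M = 116 - 0.477N into the first: N(1 - 0.89·0.477) = 212 - 0.89·116.
So N* = 109/0.575 = 189, and then M* = 116 - 0.477·189 = 25.9.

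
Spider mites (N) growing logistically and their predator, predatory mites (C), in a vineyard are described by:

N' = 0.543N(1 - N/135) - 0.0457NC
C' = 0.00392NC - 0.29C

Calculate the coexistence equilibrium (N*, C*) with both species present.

From dC/dt = 0 with C > 0: 0.00392N* = 0.29, so N* = 74.
Substitute into dN/dt = 0: 0.543(1 - 74/135) = 0.0457C*.
The bracket is 0.452, giving C* = 0.245/0.0457 = 5.37.

N* ≈ 74, C* ≈ 5.37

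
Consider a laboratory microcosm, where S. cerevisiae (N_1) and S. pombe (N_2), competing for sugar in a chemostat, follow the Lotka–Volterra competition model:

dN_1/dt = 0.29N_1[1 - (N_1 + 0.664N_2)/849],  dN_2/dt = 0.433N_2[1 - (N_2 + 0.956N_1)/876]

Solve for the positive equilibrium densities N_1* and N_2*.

N_1* ≈ 732, N_2* ≈ 176

Setting both brackets to zero gives the nullclines N_1 + 0.664N_2 = 849 and 0.956N_1 + N_2 = 876.
Substituting N_2 = 876 - 0.956N_1 into the first: N_1(1 - 0.664·0.956) = 849 - 0.664·876.
So N_1* = 267/0.365 = 732, and then N_2* = 876 - 0.956·732 = 176.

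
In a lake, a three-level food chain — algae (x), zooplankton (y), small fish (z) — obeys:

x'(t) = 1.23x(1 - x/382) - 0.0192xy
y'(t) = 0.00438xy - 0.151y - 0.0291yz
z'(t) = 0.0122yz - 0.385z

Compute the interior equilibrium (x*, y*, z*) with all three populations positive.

x* ≈ 194, y* ≈ 31.6, z* ≈ 24

From dz/dt = 0: 0.0122y* = 0.385, so y* = 31.6.
From dx/dt = 0: 1.23(1 - x*/382) = 0.0192·31.6, giving x* = 382·(1 - 0.493) = 194.
From dy/dt = 0: 0.00438·194 - 0.151 = 0.0291z*, so z* = 0.698/0.0291 = 24.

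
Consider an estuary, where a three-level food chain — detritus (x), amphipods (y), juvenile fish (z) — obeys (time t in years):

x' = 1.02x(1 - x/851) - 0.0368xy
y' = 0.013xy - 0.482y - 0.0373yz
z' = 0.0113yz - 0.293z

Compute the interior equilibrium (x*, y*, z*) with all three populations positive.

x* ≈ 54.9, y* ≈ 25.9, z* ≈ 6.21

From dz/dt = 0: 0.0113y* = 0.293, so y* = 25.9.
From dx/dt = 0: 1.02(1 - x*/851) = 0.0368·25.9, giving x* = 851·(1 - 0.935) = 54.9.
From dy/dt = 0: 0.013·54.9 - 0.482 = 0.0373z*, so z* = 0.232/0.0373 = 6.21.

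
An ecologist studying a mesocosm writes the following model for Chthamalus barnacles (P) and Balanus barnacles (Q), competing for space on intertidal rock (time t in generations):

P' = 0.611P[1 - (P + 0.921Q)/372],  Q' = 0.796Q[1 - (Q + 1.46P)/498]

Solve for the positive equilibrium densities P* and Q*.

P* ≈ 251, Q* ≈ 131

Setting both brackets to zero gives the nullclines P + 0.921Q = 372 and 1.46P + Q = 498.
Substituting Q = 498 - 1.46P into the first: P(1 - 0.921·1.46) = 372 - 0.921·498.
So P* = -86.7/-0.345 = 251, and then Q* = 498 - 1.46·251 = 131.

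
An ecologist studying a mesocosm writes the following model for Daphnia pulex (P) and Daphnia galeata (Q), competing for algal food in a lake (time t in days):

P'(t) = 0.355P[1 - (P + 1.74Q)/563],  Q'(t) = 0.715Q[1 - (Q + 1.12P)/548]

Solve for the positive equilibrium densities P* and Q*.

P* ≈ 412, Q* ≈ 87

Setting both brackets to zero gives the nullclines P + 1.74Q = 563 and 1.12P + Q = 548.
Substituting Q = 548 - 1.12P into the first: P(1 - 1.74·1.12) = 563 - 1.74·548.
So P* = -391/-0.949 = 412, and then Q* = 548 - 1.12·412 = 87.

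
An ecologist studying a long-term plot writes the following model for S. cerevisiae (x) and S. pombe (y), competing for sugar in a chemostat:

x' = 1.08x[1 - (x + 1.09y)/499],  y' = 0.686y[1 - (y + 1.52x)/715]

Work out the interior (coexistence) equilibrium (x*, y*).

Setting both brackets to zero gives the nullclines x + 1.09y = 499 and 1.52x + y = 715.
Substituting y = 715 - 1.52x into the first: x(1 - 1.09·1.52) = 499 - 1.09·715.
So x* = -280/-0.657 = 427, and then y* = 715 - 1.52·427 = 66.2.

x* ≈ 427, y* ≈ 66.2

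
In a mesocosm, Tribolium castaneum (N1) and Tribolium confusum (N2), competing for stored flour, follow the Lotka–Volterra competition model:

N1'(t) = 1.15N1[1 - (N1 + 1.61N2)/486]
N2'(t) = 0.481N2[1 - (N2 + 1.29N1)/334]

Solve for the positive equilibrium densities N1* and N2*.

N1* ≈ 48, N2* ≈ 272

Setting both brackets to zero gives the nullclines N1 + 1.61N2 = 486 and 1.29N1 + N2 = 334.
Substituting N2 = 334 - 1.29N1 into the first: N1(1 - 1.61·1.29) = 486 - 1.61·334.
So N1* = -51.7/-1.08 = 48, and then N2* = 334 - 1.29·48 = 272.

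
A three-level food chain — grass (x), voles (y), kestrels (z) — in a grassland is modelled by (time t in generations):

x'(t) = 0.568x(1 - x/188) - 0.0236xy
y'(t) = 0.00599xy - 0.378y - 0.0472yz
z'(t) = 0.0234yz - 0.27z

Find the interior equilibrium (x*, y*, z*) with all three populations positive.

x* ≈ 97.9, y* ≈ 11.5, z* ≈ 4.41

From dz/dt = 0: 0.0234y* = 0.27, so y* = 11.5.
From dx/dt = 0: 0.568(1 - x*/188) = 0.0236·11.5, giving x* = 188·(1 - 0.479) = 97.9.
From dy/dt = 0: 0.00599·97.9 - 0.378 = 0.0472z*, so z* = 0.208/0.0472 = 4.41.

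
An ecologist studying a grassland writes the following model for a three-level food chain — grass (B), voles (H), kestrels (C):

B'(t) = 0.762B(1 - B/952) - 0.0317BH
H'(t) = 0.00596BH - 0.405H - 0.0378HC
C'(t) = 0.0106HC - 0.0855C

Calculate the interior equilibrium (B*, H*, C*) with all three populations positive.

From dC/dt = 0: 0.0106H* = 0.0855, so H* = 8.07.
From dB/dt = 0: 0.762(1 - B*/952) = 0.0317·8.07, giving B* = 952·(1 - 0.336) = 633.
From dH/dt = 0: 0.00596·633 - 0.405 = 0.0378C*, so C* = 3.37/0.0378 = 89.

B* ≈ 633, H* ≈ 8.07, C* ≈ 89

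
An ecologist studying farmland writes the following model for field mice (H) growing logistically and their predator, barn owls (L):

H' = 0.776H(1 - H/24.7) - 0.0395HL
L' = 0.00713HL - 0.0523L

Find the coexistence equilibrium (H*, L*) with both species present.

H* ≈ 7.34, L* ≈ 13.8

From dL/dt = 0 with L > 0: 0.00713H* = 0.0523, so H* = 7.34.
Substitute into dH/dt = 0: 0.776(1 - 7.34/24.7) = 0.0395L*.
The bracket is 0.703, giving L* = 0.546/0.0395 = 13.8.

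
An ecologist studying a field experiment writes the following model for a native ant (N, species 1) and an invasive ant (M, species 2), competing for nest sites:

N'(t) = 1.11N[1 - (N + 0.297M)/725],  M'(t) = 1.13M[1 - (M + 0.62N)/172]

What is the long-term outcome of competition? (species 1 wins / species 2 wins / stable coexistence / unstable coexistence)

Compare the nullcline intercepts: K1/α12 = 725/0.297 = 2440 > K2 = 172; K2/α21 = 172/0.62 = 277 < K1 = 725.
Since the inequalities point opposite ways, species 1 can invade but species 2 cannot.

species 1 excludes species 2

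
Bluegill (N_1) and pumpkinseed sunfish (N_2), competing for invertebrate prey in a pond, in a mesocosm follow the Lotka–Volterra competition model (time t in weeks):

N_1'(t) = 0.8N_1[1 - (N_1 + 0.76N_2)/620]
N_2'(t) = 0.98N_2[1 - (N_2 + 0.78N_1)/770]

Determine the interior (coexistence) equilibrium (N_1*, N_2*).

N_1* ≈ 85.5, N_2* ≈ 703

Setting both brackets to zero gives the nullclines N_1 + 0.76N_2 = 620 and 0.78N_1 + N_2 = 770.
Substituting N_2 = 770 - 0.78N_1 into the first: N_1(1 - 0.76·0.78) = 620 - 0.76·770.
So N_1* = 34.8/0.407 = 85.5, and then N_2* = 770 - 0.78·85.5 = 703.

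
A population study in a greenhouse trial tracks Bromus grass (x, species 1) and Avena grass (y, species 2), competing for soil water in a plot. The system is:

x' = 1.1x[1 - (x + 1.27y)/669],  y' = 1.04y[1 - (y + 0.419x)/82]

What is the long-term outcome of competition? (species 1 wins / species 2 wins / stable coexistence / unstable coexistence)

species 1 excludes species 2

Compare the nullcline intercepts: K1/α12 = 669/1.27 = 527 > K2 = 82; K2/α21 = 82/0.419 = 196 < K1 = 669.
Since the inequalities point opposite ways, species 1 can invade but species 2 cannot.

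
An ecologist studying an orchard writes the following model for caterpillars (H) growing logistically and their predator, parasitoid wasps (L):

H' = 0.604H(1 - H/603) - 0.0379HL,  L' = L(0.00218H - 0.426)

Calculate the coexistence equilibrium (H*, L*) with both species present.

From dL/dt = 0 with L > 0: 0.00218H* = 0.426, so H* = 195.
Substitute into dH/dt = 0: 0.604(1 - 195/603) = 0.0379L*.
The bracket is 0.676, giving L* = 0.408/0.0379 = 10.8.

H* ≈ 195, L* ≈ 10.8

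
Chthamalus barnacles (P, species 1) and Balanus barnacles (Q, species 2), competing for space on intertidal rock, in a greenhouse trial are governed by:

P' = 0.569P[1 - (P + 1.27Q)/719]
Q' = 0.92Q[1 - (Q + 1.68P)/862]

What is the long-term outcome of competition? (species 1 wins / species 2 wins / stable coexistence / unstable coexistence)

Compare the nullcline intercepts: K1/α12 = 719/1.27 = 566 < K2 = 862; K2/α21 = 862/1.68 = 513 < K1 = 719.
Since both are reversed, neither can invade when rare; the interior point is a saddle.

unstable coexistence (outcome depends on initial conditions)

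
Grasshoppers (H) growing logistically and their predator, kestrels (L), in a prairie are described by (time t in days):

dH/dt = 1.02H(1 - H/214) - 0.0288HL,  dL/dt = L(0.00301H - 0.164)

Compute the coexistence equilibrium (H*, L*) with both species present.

From dL/dt = 0 with L > 0: 0.00301H* = 0.164, so H* = 54.5.
Substitute into dH/dt = 0: 1.02(1 - 54.5/214) = 0.0288L*.
The bracket is 0.745, giving L* = 0.76/0.0288 = 26.4.

H* ≈ 54.5, L* ≈ 26.4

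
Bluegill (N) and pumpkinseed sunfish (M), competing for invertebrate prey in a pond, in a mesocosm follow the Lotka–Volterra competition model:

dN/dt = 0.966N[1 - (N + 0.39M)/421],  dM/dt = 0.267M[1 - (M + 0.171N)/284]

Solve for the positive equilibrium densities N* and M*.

N* ≈ 332, M* ≈ 227

Setting both brackets to zero gives the nullclines N + 0.39M = 421 and 0.171N + M = 284.
Substituting M = 284 - 0.171N into the first: N(1 - 0.39·0.171) = 421 - 0.39·284.
So N* = 310/0.933 = 332, and then M* = 284 - 0.171·332 = 227.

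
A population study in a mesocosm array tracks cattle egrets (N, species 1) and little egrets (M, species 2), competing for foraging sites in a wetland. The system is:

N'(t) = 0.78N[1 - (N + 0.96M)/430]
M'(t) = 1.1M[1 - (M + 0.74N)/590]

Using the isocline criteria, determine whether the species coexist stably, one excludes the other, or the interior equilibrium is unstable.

Compare the nullcline intercepts: K1/α12 = 430/0.96 = 448 < K2 = 590; K2/α21 = 590/0.74 = 797 > K1 = 430.
Since the inequalities point opposite ways, species 2 can invade but species 1 cannot.

species 2 excludes species 1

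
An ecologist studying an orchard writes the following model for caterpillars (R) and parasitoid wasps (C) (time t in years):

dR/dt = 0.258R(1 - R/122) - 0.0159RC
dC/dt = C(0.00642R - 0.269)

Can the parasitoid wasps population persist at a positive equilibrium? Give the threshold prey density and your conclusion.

Threshold R = 41.9; K > 41.9, so yes, the predator persists.

The predator equation gives dC/dt > 0 only when R > 0.269/0.00642 = 41.9.
Without the predator, R → K = 122. Since 122 > 41.9, the predator can invade and persist.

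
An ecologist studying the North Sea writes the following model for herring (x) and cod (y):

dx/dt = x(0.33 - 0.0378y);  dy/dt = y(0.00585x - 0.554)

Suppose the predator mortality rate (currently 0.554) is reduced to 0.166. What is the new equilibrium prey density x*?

x* ≈ 28.4

At the interior fixed point, setting dy/dt = 0 with y > 0 fixes x* = (predator death rate)/(xy coefficient) — independent of the other coefficients.
With the change, x* = 0.166/0.00585 = 28.4; it falls from 94.7.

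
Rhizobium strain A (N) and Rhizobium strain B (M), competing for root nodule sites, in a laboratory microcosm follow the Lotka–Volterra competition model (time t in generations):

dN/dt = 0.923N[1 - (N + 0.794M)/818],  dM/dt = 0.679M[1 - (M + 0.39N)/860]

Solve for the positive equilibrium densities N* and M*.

Setting both brackets to zero gives the nullclines N + 0.794M = 818 and 0.39N + M = 860.
Substituting M = 860 - 0.39N into the first: N(1 - 0.794·0.39) = 818 - 0.794·860.
So N* = 135/0.69 = 196, and then M* = 860 - 0.39·196 = 784.

N* ≈ 196, M* ≈ 784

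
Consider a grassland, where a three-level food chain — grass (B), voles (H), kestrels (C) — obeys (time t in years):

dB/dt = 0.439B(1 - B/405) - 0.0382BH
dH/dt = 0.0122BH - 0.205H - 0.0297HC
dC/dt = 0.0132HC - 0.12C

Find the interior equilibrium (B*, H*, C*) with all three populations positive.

From dC/dt = 0: 0.0132H* = 0.12, so H* = 9.09.
From dB/dt = 0: 0.439(1 - B*/405) = 0.0382·9.09, giving B* = 405·(1 - 0.791) = 84.6.
From dH/dt = 0: 0.0122·84.6 - 0.205 = 0.0297C*, so C* = 0.827/0.0297 = 27.9.

B* ≈ 84.6, H* ≈ 9.09, C* ≈ 27.9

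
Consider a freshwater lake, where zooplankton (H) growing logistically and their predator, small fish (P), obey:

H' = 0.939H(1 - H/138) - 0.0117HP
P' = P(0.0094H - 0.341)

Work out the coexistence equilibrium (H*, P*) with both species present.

H* ≈ 36.3, P* ≈ 59.2

From dP/dt = 0 with P > 0: 0.0094H* = 0.341, so H* = 36.3.
Substitute into dH/dt = 0: 0.939(1 - 36.3/138) = 0.0117P*.
The bracket is 0.737, giving P* = 0.692/0.0117 = 59.2.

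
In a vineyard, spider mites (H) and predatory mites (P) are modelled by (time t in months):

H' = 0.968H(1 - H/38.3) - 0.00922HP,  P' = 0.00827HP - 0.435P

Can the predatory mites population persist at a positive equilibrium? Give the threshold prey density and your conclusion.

The predator equation gives dP/dt > 0 only when H > 0.435/0.00827 = 52.6.
Without the predator, H → K = 38.3. Since 38.3 < 52.6, the predator cannot invade.

Threshold H = 52.6; K < 52.6, so no, the predator goes extinct.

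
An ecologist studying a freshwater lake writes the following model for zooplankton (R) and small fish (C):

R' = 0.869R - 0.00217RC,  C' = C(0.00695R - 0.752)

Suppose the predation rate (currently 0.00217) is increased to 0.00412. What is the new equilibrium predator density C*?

At the interior fixed point, setting dR/dt = 0 with R > 0 fixes C* = (prey growth rate)/(RC coefficient) — independent of the other coefficients.
With the change, C* = 0.869/0.00412 = 211; it falls from 400.

C* ≈ 211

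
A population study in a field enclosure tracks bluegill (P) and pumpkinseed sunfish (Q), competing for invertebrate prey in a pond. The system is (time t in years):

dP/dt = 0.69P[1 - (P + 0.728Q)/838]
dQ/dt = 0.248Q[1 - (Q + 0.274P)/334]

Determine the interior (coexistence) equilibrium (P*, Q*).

P* ≈ 743, Q* ≈ 130

Setting both brackets to zero gives the nullclines P + 0.728Q = 838 and 0.274P + Q = 334.
Substituting Q = 334 - 0.274P into the first: P(1 - 0.728·0.274) = 838 - 0.728·334.
So P* = 595/0.801 = 743, and then Q* = 334 - 0.274·743 = 130.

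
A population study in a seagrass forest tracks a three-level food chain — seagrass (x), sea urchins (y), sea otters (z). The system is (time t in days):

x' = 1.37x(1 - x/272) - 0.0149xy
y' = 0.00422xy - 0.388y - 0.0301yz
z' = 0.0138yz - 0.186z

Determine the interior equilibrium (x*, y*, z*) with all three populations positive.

From dz/dt = 0: 0.0138y* = 0.186, so y* = 13.5.
From dx/dt = 0: 1.37(1 - x*/272) = 0.0149·13.5, giving x* = 272·(1 - 0.147) = 232.
From dy/dt = 0: 0.00422·232 - 0.388 = 0.0301z*, so z* = 0.592/0.0301 = 19.7.

x* ≈ 232, y* ≈ 13.5, z* ≈ 19.7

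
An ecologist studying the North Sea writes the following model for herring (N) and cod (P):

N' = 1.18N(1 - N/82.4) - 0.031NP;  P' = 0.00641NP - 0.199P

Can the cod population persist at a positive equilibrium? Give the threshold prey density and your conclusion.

The predator equation gives dP/dt > 0 only when N > 0.199/0.00641 = 31.
Without the predator, N → K = 82.4. Since 82.4 > 31, the predator can invade and persist.

Threshold N = 31; K > 31, so yes, the predator persists.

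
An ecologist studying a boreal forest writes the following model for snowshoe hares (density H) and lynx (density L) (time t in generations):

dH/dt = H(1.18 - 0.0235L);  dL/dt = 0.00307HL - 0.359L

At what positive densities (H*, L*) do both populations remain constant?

Set dL/dt = 0 with L > 0: 0.00307H - 0.359 = 0, so H* = 0.359/0.00307 = 117.
Set dH/dt = 0 with H > 0: 1.18 - 0.0235L = 0, so L* = 1.18/0.0235 = 50.2.

H* ≈ 117, L* ≈ 50.2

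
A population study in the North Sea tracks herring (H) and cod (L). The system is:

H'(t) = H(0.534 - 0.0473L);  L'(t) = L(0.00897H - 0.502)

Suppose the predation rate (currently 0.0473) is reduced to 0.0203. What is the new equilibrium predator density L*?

L* ≈ 26.3

At the interior fixed point, setting dH/dt = 0 with H > 0 fixes L* = (prey growth rate)/(HL coefficient) — independent of the other coefficients.
With the change, L* = 0.534/0.0203 = 26.3; it rises from 11.3.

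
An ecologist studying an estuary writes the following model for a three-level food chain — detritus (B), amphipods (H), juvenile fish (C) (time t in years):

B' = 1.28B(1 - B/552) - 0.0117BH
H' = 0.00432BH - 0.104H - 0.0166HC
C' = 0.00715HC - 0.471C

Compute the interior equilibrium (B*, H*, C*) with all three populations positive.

B* ≈ 220, H* ≈ 65.9, C* ≈ 50.9

From dC/dt = 0: 0.00715H* = 0.471, so H* = 65.9.
From dB/dt = 0: 1.28(1 - B*/552) = 0.0117·65.9, giving B* = 552·(1 - 0.602) = 220.
From dH/dt = 0: 0.00432·220 - 0.104 = 0.0166C*, so C* = 0.845/0.0166 = 50.9.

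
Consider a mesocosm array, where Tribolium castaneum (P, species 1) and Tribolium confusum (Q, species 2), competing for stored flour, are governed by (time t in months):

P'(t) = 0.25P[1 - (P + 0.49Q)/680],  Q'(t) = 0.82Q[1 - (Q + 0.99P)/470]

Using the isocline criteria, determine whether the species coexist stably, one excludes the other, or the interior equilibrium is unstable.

Compare the nullcline intercepts: K1/α12 = 680/0.49 = 1390 > K2 = 470; K2/α21 = 470/0.99 = 475 < K1 = 680.
Since the inequalities point opposite ways, species 1 can invade but species 2 cannot.

species 1 excludes species 2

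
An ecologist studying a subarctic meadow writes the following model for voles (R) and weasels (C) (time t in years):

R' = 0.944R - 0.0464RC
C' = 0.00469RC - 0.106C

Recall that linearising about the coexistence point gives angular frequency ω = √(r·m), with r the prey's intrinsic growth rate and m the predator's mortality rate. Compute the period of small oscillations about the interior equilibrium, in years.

Here r = 0.944 and m = 0.106, so r·m = 0.1.
ω = √0.1 = 0.316 per year, hence T = 2π/ω ≈ 19.9 years.

T ≈ 19.9 years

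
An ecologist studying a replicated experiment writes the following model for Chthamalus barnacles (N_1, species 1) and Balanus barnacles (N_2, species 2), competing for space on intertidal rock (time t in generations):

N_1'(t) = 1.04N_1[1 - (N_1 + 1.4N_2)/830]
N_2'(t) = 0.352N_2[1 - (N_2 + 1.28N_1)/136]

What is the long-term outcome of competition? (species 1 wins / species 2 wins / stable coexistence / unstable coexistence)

Compare the nullcline intercepts: K1/α12 = 830/1.4 = 593 > K2 = 136; K2/α21 = 136/1.28 = 106 < K1 = 830.
Since the inequalities point opposite ways, species 1 can invade but species 2 cannot.

species 1 excludes species 2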